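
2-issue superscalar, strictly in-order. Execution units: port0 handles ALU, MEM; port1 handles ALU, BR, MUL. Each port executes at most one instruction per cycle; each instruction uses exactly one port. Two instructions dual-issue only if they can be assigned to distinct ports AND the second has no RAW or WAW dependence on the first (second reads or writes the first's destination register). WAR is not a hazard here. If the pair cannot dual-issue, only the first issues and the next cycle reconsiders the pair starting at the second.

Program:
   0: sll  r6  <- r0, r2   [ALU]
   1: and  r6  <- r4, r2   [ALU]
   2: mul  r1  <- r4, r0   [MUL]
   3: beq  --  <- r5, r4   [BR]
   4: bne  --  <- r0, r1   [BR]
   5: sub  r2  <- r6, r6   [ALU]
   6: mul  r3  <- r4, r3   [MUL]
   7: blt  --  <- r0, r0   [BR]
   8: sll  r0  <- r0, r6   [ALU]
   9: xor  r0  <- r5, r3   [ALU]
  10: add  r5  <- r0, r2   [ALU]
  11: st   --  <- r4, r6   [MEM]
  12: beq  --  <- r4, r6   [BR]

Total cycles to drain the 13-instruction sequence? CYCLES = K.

CYCLES = 9

0. sll.ALU @i0  | WAW r6
1. and.ALU mul.MUL @i1,i2  | 2-wide
2. beq.BR @i3  | no-port BR/BR
3. bne.BR sub.ALU @i4,i5  | 2-wide
4. mul.MUL @i6  | no-port MUL/BR
5. blt.BR sll.ALU @i7,i8  | 2-wide
6. xor.ALU @i9  | RAW r0
7. add.ALU st.MEM @i10,i11  | 2-wide
8. beq.BR @i12  | tail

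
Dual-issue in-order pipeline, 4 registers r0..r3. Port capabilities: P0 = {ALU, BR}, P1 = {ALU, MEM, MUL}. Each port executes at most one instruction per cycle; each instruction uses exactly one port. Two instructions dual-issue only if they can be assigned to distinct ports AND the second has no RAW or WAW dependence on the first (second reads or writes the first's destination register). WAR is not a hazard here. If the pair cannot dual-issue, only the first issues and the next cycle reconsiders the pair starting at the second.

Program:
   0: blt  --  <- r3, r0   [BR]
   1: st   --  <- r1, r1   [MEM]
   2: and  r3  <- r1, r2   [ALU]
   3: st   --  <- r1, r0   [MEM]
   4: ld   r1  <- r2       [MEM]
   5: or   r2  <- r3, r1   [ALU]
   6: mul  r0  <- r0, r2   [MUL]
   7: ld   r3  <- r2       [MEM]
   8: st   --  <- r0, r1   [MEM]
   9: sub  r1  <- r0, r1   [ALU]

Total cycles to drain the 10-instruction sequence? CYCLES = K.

CYCLES = 7

t=0 i0/i1:blt.BR/st.MEM ; dual
t=1 i2/i3:and.ALU/st.MEM ; dual
t=2 i4:ld.MEM ; RAW r1
t=3 i5:or.ALU ; RAW r2
t=4 i6:mul.MUL ; no-port MUL/MEM
t=5 i7:ld.MEM ; no-port MEM/MEM
t=6 i8/i9:st.MEM/sub.ALU ; dual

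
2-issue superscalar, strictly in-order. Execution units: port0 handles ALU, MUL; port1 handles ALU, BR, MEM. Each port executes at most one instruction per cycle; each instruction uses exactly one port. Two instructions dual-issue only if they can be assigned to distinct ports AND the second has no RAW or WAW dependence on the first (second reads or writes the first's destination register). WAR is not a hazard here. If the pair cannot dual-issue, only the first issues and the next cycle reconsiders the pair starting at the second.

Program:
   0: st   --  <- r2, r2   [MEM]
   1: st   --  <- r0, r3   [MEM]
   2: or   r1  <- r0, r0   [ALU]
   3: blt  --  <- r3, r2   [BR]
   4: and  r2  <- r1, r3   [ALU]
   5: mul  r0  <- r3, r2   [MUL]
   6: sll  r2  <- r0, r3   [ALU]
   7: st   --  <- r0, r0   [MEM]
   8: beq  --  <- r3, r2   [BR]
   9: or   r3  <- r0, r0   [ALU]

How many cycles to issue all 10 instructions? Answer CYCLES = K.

#0 head=0: st.MEM i0 no-port MEM/MEM
#1 head=1: st.MEM+or.ALU i1,i2 dual
#2 head=3: blt.BR+and.ALU i3,i4 dual
#3 head=5: mul.MUL i5 RAW r0
#4 head=6: sll.ALU+st.MEM i6,i7 dual
#5 head=8: beq.BR+or.ALU i8,i9 dual

CYCLES = 6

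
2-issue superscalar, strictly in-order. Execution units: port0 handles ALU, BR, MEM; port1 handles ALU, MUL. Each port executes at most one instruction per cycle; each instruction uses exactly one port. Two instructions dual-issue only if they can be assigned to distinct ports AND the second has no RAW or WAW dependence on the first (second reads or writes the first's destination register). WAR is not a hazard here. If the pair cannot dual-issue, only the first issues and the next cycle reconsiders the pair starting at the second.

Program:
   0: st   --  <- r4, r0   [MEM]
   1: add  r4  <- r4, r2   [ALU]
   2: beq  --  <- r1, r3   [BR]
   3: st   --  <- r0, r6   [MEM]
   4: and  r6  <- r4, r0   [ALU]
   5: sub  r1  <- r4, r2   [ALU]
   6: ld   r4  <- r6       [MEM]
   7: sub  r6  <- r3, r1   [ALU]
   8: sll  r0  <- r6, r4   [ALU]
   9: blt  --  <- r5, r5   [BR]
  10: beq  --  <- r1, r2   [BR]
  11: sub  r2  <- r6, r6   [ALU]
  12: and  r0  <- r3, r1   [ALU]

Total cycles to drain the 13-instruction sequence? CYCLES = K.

CYCLES = 8

0. st+add @i0/i1  | 2-wide
1. beq @i2  | no-port BR/MEM
2. st+and @i3/i4  | 2-wide
3. sub+ld @i5/i6  | 2-wide
4. sub @i7  | RAW r6
5. sll+blt @i8/i9  | 2-wide
6. beq+sub @i10/i11  | 2-wide
7. and @i12  | tail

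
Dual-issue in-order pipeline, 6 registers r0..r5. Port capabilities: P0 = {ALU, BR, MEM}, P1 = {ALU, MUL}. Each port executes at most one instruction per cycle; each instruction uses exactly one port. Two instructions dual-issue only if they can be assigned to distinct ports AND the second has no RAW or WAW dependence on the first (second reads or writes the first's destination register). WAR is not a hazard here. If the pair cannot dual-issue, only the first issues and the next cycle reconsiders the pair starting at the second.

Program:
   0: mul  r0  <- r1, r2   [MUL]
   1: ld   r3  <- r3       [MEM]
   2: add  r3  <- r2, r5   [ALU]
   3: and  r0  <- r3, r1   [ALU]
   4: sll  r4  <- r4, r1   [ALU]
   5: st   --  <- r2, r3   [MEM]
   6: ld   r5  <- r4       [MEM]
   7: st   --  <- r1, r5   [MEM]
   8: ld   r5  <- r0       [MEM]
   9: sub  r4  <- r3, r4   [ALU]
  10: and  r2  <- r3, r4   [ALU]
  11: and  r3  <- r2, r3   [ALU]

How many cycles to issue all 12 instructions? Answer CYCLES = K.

  cy0 -> i0/i1 (mul.MUL+ld.MEM) pair
  cy1 -> i2 (add.ALU) RAW r3
  cy2 -> i3/i4 (and.ALU+sll.ALU) pair
  cy3 -> i5 (st.MEM) no-port MEM/MEM
  cy4 -> i6 (ld.MEM) no-port MEM/MEM
  cy5 -> i7 (st.MEM) no-port MEM/MEM
  cy6 -> i8/i9 (ld.MEM+sub.ALU) pair
  cy7 -> i10 (and.ALU) RAW r2
  cy8 -> i11 (and.ALU) tail

CYCLES = 9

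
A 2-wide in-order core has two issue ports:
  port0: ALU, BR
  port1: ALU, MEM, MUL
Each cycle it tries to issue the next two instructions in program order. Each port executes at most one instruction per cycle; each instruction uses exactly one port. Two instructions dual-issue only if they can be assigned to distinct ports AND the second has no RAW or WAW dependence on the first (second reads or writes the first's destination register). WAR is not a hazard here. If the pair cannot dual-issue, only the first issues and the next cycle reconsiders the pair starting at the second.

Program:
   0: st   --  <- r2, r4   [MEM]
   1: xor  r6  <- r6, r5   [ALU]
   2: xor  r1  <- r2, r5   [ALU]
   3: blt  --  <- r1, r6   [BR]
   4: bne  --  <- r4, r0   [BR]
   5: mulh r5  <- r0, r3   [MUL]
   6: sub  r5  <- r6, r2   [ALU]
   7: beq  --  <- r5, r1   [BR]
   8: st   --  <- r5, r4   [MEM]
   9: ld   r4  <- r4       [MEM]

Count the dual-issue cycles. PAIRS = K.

0. st/xor @i0,i1  | dual
1. xor @i2  | RAW r1
2. blt @i3  | no-port BR/BR
3. bne/mulh @i4,i5  | dual
4. sub @i6  | RAW r5
5. beq/st @i7,i8  | dual
6. ld @i9  | tail

PAIRS = 3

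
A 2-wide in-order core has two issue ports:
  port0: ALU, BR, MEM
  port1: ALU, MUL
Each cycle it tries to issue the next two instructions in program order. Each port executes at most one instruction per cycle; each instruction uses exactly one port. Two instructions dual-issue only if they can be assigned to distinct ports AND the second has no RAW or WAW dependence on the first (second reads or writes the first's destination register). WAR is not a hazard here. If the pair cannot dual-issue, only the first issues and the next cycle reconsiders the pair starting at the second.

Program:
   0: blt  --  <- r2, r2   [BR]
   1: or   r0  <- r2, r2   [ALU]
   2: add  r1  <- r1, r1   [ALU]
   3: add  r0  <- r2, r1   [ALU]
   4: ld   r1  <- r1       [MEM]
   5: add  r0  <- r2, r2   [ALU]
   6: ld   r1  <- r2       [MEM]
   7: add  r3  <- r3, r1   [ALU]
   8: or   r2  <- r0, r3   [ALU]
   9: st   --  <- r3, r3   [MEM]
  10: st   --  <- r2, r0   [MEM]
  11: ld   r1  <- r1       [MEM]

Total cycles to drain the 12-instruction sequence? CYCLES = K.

CYCLES = 8

0. blt/or @i0&i1  | dual
1. add @i2  | RAW r1
2. add/ld @i3&i4  | dual
3. add/ld @i5&i6  | dual
4. add @i7  | RAW r3
5. or/st @i8&i9  | dual
6. st @i10  | no-port MEM/MEM
7. ld @i11  | tail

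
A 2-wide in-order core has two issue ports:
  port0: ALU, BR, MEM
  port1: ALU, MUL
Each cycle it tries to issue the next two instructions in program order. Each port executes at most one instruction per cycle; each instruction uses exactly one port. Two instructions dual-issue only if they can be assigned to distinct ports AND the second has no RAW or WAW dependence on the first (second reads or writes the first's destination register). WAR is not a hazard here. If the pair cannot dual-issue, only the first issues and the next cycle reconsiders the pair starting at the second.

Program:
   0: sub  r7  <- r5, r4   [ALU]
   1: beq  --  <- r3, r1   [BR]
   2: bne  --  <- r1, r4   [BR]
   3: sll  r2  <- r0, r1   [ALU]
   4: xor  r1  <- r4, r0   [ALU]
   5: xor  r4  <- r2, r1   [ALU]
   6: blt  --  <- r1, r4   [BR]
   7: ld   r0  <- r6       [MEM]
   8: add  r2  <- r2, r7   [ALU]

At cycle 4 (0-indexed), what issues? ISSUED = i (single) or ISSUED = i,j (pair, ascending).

ISSUED = 6

0. sub/beq @i0&i1  | dual
1. bne/sll @i2&i3  | dual
2. xor @i4  | RAW r1
3. xor @i5  | RAW r4
4. blt @i6  | no-port BR/MEM
5. ld/add @i7&i8  | dual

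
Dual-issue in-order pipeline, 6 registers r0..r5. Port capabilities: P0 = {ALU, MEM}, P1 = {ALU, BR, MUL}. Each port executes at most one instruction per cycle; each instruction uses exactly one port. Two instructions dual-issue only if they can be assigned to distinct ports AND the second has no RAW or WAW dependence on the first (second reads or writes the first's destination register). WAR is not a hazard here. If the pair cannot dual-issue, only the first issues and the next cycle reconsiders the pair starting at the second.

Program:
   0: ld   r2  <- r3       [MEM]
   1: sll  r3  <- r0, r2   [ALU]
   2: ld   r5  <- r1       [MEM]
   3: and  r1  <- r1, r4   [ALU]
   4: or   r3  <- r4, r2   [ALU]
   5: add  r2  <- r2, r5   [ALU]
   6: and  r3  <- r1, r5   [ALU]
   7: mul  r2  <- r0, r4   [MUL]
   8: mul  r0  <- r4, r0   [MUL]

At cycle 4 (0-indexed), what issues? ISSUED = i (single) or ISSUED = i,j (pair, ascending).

  cy0 -> i0 (ld.MEM) RAW r2
  cy1 -> i1,i2 (sll.ALU;ld.MEM) pair
  cy2 -> i3,i4 (and.ALU;or.ALU) pair
  cy3 -> i5,i6 (add.ALU;and.ALU) pair
  cy4 -> i7 (mul.MUL) no-port MUL/MUL
  cy5 -> i8 (mul.MUL) tail

ISSUED = 7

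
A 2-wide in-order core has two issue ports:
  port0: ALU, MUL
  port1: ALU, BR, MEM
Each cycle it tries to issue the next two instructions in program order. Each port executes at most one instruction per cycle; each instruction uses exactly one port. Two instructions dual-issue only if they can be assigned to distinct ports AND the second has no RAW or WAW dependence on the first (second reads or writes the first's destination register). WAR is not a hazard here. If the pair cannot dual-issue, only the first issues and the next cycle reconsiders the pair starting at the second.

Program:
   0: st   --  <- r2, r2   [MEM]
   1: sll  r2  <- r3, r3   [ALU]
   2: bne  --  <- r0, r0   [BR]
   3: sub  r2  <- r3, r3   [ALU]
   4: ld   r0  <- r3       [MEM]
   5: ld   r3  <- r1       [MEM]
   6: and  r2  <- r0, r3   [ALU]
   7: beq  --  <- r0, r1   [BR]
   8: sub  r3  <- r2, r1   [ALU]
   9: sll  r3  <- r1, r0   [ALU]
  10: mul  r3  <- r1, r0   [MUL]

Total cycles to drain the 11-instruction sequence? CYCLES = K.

CYCLES = 8

0. st.MEM/sll.ALU @i0&i1  | pair
1. bne.BR/sub.ALU @i2&i3  | pair
2. ld.MEM @i4  | no-port MEM/MEM
3. ld.MEM @i5  | RAW r3
4. and.ALU/beq.BR @i6&i7  | pair
5. sub.ALU @i8  | WAW r3
6. sll.ALU @i9  | WAW r3
7. mul.MUL @i10  | tail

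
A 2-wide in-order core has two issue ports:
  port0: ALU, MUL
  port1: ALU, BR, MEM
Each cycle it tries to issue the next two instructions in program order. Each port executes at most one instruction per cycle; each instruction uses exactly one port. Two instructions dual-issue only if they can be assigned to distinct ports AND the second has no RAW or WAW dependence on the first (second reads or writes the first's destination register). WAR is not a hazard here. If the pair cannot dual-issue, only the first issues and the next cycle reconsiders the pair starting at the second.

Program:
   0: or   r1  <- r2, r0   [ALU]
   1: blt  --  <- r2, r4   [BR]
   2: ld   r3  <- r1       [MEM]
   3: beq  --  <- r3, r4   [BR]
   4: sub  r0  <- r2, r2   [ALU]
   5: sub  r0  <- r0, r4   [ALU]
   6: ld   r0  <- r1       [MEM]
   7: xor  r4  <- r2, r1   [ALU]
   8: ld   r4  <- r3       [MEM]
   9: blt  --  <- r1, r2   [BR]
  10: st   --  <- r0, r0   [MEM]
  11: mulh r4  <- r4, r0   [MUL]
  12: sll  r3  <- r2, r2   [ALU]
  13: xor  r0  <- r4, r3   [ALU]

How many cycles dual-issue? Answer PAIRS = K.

[0] i0+i1  or blt  -- dual
[1] i2  ld  -- no-port MEM/BR
[2] i3+i4  beq sub  -- dual
[3] i5  sub  -- WAW r0
[4] i6+i7  ld xor  -- dual
[5] i8  ld  -- no-port MEM/BR
[6] i9  blt  -- no-port BR/MEM
[7] i10+i11  st mulh  -- dual
[8] i12  sll  -- RAW r3
[9] i13  xor  -- tail

PAIRS = 4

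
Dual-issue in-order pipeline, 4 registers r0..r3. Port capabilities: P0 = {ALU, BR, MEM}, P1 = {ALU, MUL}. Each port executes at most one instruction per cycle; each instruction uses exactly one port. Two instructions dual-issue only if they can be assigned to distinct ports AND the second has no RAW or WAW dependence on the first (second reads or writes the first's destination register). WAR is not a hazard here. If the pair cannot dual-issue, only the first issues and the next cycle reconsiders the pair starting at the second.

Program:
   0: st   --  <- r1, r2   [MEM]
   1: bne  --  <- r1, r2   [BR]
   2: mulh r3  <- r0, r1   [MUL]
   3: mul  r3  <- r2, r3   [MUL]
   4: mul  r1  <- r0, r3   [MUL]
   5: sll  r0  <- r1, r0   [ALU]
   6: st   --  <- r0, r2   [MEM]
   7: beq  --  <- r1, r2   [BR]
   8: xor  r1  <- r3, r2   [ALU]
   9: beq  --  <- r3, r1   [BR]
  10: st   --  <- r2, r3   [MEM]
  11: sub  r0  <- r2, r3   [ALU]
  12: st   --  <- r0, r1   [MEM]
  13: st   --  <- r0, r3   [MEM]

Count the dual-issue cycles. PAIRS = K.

PAIRS = 3

t=0 i0:st ; no-port MEM/BR
t=1 i1,i2:bne mulh ; dual
t=2 i3:mul ; no-port MUL/MUL
t=3 i4:mul ; RAW r1
t=4 i5:sll ; RAW r0
t=5 i6:st ; no-port MEM/BR
t=6 i7,i8:beq xor ; dual
t=7 i9:beq ; no-port BR/MEM
t=8 i10,i11:st sub ; dual
t=9 i12:st ; no-port MEM/MEM
t=10 i13:st ; tail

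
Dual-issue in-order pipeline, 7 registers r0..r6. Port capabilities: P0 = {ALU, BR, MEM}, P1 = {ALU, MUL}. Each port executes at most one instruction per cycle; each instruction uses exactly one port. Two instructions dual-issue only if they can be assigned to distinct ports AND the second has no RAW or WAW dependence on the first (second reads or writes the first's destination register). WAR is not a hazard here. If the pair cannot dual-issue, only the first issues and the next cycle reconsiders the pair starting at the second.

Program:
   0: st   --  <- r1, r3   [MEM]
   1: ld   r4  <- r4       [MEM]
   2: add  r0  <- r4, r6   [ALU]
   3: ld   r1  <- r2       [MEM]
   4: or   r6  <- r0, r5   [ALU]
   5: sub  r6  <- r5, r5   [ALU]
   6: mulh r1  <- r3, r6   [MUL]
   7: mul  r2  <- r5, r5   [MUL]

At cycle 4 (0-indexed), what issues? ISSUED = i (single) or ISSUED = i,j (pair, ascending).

ISSUED = 5

t=0 i0:st.MEM ; no-port MEM/MEM
t=1 i1:ld.MEM ; RAW r4
t=2 i2+i3:add.ALU ld.MEM ; 2-wide
t=3 i4:or.ALU ; WAW r6
t=4 i5:sub.ALU ; RAW r6
t=5 i6:mulh.MUL ; no-port MUL/MUL
t=6 i7:mul.MUL ; tail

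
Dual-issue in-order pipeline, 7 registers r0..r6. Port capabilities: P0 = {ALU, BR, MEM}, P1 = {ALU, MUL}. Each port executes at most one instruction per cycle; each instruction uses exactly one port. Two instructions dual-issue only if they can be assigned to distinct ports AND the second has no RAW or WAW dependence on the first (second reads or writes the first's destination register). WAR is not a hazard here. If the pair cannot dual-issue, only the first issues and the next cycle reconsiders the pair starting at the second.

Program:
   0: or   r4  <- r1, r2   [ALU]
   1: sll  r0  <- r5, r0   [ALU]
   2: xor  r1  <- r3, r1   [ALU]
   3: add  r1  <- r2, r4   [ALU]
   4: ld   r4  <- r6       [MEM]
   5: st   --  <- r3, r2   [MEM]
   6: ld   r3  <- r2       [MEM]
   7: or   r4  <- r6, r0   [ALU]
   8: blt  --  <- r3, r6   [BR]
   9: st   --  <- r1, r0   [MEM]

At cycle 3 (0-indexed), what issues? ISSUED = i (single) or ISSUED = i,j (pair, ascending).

c0: i0,i1 or.ALU/sll.ALU  pair
c1: i2 xor.ALU  WAW r1
c2: i3,i4 add.ALU/ld.MEM  pair
c3: i5 st.MEM  no-port MEM/MEM
c4: i6,i7 ld.MEM/or.ALU  pair
c5: i8 blt.BR  no-port BR/MEM
c6: i9 st.MEM  tail

ISSUED = 5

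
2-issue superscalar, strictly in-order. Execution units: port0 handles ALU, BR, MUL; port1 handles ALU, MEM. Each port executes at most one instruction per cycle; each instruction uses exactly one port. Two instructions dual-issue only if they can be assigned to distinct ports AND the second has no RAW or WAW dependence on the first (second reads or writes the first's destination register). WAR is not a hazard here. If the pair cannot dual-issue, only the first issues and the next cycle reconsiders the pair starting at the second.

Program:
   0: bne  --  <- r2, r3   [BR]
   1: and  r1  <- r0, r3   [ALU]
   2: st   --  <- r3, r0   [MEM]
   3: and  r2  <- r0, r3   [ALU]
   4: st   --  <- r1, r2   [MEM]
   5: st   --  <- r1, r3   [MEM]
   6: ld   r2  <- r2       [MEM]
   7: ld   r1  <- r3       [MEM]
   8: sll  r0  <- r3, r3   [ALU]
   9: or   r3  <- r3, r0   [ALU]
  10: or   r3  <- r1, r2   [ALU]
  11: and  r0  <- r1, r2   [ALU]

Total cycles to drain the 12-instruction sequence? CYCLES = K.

t=0 i0&i1:bne and ; pair
t=1 i2&i3:st and ; pair
t=2 i4:st ; no-port MEM/MEM
t=3 i5:st ; no-port MEM/MEM
t=4 i6:ld ; no-port MEM/MEM
t=5 i7&i8:ld sll ; pair
t=6 i9:or ; WAW r3
t=7 i10&i11:or and ; pair

CYCLES = 8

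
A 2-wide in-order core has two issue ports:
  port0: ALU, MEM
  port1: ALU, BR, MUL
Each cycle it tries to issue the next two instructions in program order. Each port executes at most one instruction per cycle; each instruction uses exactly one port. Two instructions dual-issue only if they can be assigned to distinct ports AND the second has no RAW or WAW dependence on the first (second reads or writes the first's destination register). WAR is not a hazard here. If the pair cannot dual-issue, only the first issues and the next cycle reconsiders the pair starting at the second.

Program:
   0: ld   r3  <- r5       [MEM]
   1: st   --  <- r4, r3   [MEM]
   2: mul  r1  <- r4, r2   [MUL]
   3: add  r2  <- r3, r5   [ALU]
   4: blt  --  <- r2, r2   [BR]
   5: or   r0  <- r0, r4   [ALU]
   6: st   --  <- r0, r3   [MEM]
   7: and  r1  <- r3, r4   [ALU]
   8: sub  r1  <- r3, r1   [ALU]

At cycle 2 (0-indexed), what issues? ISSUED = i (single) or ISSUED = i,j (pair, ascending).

ISSUED = 3

#0 head=0: ld i0 no-port MEM/MEM
#1 head=1: st;mul i1,i2 dual
#2 head=3: add i3 RAW r2
#3 head=4: blt;or i4,i5 dual
#4 head=6: st;and i6,i7 dual
#5 head=8: sub i8 tail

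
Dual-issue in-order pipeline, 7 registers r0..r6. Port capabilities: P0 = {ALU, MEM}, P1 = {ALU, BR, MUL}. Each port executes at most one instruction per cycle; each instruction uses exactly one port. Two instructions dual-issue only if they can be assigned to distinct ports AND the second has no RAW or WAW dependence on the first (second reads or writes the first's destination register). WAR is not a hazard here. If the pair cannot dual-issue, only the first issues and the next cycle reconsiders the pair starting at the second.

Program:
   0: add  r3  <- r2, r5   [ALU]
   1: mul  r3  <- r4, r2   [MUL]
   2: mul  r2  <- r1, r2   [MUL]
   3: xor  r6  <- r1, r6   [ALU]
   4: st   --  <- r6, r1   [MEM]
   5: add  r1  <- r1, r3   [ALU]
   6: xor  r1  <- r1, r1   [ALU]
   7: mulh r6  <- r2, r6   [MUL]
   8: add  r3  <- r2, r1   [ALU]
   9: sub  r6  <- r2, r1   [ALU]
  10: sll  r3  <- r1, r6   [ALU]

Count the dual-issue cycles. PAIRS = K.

[0] i0  add  -- WAW r3
[1] i1  mul  -- no-port MUL/MUL
[2] i2+i3  mul;xor  -- dual
[3] i4+i5  st;add  -- dual
[4] i6+i7  xor;mulh  -- dual
[5] i8+i9  add;sub  -- dual
[6] i10  sll  -- tail

PAIRS = 4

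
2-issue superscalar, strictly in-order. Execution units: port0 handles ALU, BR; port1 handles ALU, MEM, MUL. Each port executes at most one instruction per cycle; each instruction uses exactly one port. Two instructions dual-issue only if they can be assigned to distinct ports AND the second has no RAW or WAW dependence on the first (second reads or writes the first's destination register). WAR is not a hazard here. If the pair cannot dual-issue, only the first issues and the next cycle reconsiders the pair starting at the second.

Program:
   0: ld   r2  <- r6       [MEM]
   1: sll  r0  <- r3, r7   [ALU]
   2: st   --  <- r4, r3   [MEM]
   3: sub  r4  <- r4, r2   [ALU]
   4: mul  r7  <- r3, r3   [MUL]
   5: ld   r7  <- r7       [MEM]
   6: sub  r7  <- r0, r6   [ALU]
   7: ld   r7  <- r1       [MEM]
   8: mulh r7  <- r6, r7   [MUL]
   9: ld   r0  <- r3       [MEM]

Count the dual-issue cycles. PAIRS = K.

0. ld+sll @i0&i1  | 2-wide
1. st+sub @i2&i3  | 2-wide
2. mul @i4  | no-port MUL/MEM
3. ld @i5  | WAW r7
4. sub @i6  | WAW r7
5. ld @i7  | no-port MEM/MUL
6. mulh @i8  | no-port MUL/MEM
7. ld @i9  | tail

PAIRS = 2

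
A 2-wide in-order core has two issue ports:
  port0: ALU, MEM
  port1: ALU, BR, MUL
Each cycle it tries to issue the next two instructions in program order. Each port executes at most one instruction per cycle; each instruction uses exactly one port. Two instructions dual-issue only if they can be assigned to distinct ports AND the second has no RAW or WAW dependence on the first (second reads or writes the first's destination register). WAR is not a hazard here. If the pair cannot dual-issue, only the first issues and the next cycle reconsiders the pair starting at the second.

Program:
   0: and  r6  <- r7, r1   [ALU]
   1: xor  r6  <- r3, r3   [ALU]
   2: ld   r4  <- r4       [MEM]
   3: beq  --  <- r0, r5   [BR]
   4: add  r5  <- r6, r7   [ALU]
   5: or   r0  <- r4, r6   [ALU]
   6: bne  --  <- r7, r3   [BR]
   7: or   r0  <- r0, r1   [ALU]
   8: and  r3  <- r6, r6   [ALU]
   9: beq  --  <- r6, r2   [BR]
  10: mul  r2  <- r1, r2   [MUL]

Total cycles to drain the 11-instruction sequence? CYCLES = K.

  cy0 -> i0 (and.ALU) WAW r6
  cy1 -> i1/i2 (xor.ALU;ld.MEM) pair
  cy2 -> i3/i4 (beq.BR;add.ALU) pair
  cy3 -> i5/i6 (or.ALU;bne.BR) pair
  cy4 -> i7/i8 (or.ALU;and.ALU) pair
  cy5 -> i9 (beq.BR) no-port BR/MUL
  cy6 -> i10 (mul.MUL) tail

CYCLES = 7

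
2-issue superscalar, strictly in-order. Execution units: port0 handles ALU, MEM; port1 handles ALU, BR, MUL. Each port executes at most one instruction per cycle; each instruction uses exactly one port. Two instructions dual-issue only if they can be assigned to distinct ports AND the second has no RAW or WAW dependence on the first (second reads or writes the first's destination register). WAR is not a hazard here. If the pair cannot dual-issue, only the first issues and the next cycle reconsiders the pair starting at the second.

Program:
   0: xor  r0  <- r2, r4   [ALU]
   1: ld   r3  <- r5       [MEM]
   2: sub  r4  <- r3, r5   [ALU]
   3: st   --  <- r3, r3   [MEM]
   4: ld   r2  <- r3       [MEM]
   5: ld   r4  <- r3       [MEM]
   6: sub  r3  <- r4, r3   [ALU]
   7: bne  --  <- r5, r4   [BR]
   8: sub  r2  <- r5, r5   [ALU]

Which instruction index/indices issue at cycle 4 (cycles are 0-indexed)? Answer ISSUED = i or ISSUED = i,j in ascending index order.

ISSUED = 6,7

#0 head=0: xor ld i0+i1 2-wide
#1 head=2: sub st i2+i3 2-wide
#2 head=4: ld i4 no-port MEM/MEM
#3 head=5: ld i5 RAW r4
#4 head=6: sub bne i6+i7 2-wide
#5 head=8: sub i8 tail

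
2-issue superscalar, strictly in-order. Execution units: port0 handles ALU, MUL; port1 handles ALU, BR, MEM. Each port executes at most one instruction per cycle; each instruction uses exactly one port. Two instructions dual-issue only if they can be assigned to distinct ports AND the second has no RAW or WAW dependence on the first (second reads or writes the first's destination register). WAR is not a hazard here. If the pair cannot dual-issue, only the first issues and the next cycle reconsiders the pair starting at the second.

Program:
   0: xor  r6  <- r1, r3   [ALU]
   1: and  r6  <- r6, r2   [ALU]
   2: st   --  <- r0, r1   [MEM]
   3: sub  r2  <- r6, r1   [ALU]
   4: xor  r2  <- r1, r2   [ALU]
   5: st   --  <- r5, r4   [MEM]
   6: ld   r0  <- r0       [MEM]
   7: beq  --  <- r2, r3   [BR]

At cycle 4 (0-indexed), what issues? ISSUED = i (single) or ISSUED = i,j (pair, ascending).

0. xor @i0  | RAW+WAW r6
1. and st @i1,i2  | pair
2. sub @i3  | RAW+WAW r2
3. xor st @i4,i5  | pair
4. ld @i6  | no-port MEM/BR
5. beq @i7  | tail

ISSUED = 6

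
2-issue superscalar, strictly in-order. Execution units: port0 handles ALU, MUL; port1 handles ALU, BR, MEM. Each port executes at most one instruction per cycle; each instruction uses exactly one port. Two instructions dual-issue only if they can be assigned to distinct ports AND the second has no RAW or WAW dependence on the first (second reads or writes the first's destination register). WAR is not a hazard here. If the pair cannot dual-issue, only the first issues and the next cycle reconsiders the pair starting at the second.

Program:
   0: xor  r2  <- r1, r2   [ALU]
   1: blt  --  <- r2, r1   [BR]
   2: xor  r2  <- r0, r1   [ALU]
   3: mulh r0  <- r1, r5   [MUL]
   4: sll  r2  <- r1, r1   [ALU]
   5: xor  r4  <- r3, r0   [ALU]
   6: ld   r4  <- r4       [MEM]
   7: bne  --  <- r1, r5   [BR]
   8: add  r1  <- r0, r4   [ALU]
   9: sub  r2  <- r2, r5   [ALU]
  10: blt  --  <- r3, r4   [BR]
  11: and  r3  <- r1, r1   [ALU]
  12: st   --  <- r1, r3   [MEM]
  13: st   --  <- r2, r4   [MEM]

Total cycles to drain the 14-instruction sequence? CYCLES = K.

c0: i0 xor  RAW r2
c1: i1&i2 blt+xor  2-wide
c2: i3&i4 mulh+sll  2-wide
c3: i5 xor  RAW+WAW r4
c4: i6 ld  no-port MEM/BR
c5: i7&i8 bne+add  2-wide
c6: i9&i10 sub+blt  2-wide
c7: i11 and  RAW r3
c8: i12 st  no-port MEM/MEM
c9: i13 st  tail

CYCLES = 10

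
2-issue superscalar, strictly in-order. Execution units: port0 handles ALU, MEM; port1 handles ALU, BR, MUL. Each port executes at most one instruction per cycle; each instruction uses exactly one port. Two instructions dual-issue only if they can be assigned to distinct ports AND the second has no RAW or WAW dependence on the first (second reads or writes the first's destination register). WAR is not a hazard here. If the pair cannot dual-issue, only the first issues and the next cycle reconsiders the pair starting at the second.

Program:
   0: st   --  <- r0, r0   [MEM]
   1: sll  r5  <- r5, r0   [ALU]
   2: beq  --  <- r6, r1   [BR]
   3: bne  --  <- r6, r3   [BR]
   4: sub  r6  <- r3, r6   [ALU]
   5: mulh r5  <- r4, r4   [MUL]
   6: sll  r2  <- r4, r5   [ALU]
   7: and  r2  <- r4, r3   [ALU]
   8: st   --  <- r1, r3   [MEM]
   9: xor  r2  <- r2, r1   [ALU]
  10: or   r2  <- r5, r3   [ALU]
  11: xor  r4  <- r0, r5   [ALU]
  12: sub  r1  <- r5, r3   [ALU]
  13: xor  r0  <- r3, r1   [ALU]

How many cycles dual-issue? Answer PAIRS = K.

0. st;sll @i0,i1  | 2-wide
1. beq @i2  | no-port BR/BR
2. bne;sub @i3,i4  | 2-wide
3. mulh @i5  | RAW r5
4. sll @i6  | WAW r2
5. and;st @i7,i8  | 2-wide
6. xor @i9  | WAW r2
7. or;xor @i10,i11  | 2-wide
8. sub @i12  | RAW r1
9. xor @i13  | tail

PAIRS = 4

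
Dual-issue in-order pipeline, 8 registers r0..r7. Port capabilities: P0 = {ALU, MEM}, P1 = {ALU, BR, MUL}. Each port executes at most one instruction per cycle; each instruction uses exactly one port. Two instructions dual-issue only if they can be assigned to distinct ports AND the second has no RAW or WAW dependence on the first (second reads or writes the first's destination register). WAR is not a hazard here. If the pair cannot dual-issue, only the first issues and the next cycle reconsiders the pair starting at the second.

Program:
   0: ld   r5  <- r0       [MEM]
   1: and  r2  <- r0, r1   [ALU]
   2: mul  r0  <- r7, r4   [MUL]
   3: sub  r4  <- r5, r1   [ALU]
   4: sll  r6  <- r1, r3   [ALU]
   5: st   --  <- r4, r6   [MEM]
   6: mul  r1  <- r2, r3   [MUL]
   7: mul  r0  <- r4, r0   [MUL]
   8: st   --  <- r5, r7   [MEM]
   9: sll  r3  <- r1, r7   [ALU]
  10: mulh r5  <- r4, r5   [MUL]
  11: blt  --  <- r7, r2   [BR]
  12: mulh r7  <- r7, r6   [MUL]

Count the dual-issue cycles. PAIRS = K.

#0 head=0: ld and i0+i1 2-wide
#1 head=2: mul sub i2+i3 2-wide
#2 head=4: sll i4 RAW r6
#3 head=5: st mul i5+i6 2-wide
#4 head=7: mul st i7+i8 2-wide
#5 head=9: sll mulh i9+i10 2-wide
#6 head=11: blt i11 no-port BR/MUL
#7 head=12: mulh i12 tail

PAIRS = 5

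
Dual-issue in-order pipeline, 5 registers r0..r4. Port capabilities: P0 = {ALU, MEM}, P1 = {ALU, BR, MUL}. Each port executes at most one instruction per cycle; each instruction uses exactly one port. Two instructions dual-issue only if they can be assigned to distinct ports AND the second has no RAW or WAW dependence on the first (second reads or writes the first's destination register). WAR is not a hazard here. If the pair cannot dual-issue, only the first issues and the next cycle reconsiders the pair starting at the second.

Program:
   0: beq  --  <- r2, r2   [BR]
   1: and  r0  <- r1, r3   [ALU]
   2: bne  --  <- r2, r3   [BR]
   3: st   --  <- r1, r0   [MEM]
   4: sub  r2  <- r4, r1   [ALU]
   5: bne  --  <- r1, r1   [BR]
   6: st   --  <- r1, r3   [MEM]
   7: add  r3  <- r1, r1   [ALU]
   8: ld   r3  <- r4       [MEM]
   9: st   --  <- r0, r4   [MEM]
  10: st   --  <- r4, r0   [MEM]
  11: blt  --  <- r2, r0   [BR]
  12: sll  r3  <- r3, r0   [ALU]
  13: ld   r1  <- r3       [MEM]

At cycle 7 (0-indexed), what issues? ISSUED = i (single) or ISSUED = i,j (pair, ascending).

c0: i0,i1 beq;and  pair
c1: i2,i3 bne;st  pair
c2: i4,i5 sub;bne  pair
c3: i6,i7 st;add  pair
c4: i8 ld  no-port MEM/MEM
c5: i9 st  no-port MEM/MEM
c6: i10,i11 st;blt  pair
c7: i12 sll  RAW r3
c8: i13 ld  tail

ISSUED = 12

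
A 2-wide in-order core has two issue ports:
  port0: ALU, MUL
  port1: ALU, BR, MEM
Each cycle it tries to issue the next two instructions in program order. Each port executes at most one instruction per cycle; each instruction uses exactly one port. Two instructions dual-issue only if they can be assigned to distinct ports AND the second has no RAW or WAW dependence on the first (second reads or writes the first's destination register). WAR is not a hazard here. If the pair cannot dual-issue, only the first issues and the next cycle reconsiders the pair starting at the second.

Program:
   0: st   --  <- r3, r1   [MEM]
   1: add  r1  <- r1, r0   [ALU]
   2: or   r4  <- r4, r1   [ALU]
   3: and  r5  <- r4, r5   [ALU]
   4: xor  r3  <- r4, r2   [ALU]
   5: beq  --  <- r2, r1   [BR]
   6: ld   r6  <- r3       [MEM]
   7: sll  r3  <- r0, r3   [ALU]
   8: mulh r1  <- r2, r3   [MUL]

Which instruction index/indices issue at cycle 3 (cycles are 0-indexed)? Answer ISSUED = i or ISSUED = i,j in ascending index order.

  cy0 -> i0,i1 (st.MEM add.ALU) 2-wide
  cy1 -> i2 (or.ALU) RAW r4
  cy2 -> i3,i4 (and.ALU xor.ALU) 2-wide
  cy3 -> i5 (beq.BR) no-port BR/MEM
  cy4 -> i6,i7 (ld.MEM sll.ALU) 2-wide
  cy5 -> i8 (mulh.MUL) tail

ISSUED = 5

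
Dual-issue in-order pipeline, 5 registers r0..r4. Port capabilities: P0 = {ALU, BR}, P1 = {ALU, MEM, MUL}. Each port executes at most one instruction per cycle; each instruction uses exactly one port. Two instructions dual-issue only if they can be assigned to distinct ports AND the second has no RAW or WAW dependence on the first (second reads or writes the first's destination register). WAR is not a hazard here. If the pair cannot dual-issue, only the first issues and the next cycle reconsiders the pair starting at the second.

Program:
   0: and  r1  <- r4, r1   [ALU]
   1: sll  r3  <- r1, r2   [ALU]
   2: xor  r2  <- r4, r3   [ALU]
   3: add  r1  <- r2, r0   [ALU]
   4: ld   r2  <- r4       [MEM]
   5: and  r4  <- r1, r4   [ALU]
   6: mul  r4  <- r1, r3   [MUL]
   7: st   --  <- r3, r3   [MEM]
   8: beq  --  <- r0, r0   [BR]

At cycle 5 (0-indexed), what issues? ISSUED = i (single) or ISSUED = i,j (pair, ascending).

ISSUED = 6

#0 head=0: and i0 RAW r1
#1 head=1: sll i1 RAW r3
#2 head=2: xor i2 RAW r2
#3 head=3: add;ld i3+i4 pair
#4 head=5: and i5 WAW r4
#5 head=6: mul i6 no-port MUL/MEM
#6 head=7: st;beq i7+i8 pair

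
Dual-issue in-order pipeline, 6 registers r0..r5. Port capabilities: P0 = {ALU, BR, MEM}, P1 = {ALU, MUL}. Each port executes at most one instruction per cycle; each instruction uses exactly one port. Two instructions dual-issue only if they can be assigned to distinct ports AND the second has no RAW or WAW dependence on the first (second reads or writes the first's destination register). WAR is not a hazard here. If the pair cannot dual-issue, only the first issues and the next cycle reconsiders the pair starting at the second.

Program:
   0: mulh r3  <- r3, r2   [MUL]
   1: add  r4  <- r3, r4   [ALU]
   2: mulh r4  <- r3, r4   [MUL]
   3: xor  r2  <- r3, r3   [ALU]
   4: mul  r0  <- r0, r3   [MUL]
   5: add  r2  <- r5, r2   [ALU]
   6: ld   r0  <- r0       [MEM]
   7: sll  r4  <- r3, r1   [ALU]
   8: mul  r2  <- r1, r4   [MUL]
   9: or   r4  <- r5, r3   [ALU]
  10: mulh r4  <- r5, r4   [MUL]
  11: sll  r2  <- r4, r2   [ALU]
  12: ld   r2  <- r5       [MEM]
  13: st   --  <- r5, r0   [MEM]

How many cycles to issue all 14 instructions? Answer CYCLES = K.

c0: i0 mulh  RAW r3
c1: i1 add  RAW+WAW r4
c2: i2/i3 mulh;xor  pair
c3: i4/i5 mul;add  pair
c4: i6/i7 ld;sll  pair
c5: i8/i9 mul;or  pair
c6: i10 mulh  RAW r4
c7: i11 sll  WAW r2
c8: i12 ld  no-port MEM/MEM
c9: i13 st  tail

CYCLES = 10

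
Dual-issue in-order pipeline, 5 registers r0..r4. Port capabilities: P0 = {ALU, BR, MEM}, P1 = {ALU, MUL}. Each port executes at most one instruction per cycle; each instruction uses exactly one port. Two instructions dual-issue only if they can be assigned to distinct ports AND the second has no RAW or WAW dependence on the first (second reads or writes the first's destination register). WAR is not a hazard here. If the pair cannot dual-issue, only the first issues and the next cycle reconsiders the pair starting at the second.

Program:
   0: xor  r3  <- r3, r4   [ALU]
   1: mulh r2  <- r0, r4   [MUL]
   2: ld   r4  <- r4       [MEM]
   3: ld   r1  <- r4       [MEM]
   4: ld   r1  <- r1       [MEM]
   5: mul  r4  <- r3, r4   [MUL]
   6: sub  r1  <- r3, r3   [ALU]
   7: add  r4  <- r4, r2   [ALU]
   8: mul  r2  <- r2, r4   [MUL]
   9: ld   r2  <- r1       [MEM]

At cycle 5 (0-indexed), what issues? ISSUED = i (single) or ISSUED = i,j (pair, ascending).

0. xor.ALU;mulh.MUL @i0&i1  | pair
1. ld.MEM @i2  | no-port MEM/MEM
2. ld.MEM @i3  | no-port MEM/MEM
3. ld.MEM;mul.MUL @i4&i5  | pair
4. sub.ALU;add.ALU @i6&i7  | pair
5. mul.MUL @i8  | WAW r2
6. ld.MEM @i9  | tail

ISSUED = 8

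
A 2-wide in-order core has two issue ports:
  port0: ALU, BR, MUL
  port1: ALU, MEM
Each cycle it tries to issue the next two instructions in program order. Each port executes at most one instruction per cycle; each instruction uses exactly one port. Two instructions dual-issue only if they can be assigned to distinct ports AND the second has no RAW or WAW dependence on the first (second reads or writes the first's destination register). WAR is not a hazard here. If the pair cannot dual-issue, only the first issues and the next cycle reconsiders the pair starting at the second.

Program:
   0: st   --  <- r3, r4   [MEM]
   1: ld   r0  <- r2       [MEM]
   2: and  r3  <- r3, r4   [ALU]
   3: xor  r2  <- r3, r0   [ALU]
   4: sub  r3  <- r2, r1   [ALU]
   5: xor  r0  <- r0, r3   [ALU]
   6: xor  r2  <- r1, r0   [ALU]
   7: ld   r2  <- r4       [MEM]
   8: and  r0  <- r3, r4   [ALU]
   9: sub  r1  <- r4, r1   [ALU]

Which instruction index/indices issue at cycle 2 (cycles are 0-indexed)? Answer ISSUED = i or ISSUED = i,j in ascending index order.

#0 head=0: st i0 no-port MEM/MEM
#1 head=1: ld/and i1&i2 dual
#2 head=3: xor i3 RAW r2
#3 head=4: sub i4 RAW r3
#4 head=5: xor i5 RAW r0
#5 head=6: xor i6 WAW r2
#6 head=7: ld/and i7&i8 dual
#7 head=9: sub i9 tail

ISSUED = 3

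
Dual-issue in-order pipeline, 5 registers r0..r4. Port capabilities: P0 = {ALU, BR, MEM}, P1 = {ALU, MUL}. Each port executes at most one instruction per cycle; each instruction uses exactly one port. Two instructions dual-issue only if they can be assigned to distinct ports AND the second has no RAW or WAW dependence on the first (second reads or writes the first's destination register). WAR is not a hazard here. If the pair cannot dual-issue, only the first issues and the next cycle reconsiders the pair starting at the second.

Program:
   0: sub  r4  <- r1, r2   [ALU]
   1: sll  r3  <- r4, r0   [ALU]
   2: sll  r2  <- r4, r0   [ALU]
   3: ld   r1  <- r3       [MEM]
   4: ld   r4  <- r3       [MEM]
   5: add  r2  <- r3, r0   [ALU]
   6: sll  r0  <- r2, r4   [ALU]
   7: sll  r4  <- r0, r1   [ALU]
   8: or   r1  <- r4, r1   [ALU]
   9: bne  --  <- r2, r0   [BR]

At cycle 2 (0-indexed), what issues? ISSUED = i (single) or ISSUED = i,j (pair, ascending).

#0 head=0: sub.ALU i0 RAW r4
#1 head=1: sll.ALU sll.ALU i1/i2 2-wide
#2 head=3: ld.MEM i3 no-port MEM/MEM
#3 head=4: ld.MEM add.ALU i4/i5 2-wide
#4 head=6: sll.ALU i6 RAW r0
#5 head=7: sll.ALU i7 RAW r4
#6 head=8: or.ALU bne.BR i8/i9 2-wide

ISSUED = 3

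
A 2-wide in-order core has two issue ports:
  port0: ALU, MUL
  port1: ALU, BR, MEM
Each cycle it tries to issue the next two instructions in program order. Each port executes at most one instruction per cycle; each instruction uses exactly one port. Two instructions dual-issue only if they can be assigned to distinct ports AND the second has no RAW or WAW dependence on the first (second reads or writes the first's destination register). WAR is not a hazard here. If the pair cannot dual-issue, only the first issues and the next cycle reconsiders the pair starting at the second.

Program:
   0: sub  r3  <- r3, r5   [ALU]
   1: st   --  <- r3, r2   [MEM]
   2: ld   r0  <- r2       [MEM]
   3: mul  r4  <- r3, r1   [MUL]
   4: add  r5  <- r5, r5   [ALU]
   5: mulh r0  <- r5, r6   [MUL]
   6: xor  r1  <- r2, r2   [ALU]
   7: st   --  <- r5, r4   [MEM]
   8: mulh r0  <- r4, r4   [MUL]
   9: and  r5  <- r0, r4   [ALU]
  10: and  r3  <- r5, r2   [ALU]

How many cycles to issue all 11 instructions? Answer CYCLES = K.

CYCLES = 8

0. sub.ALU @i0  | RAW r3
1. st.MEM @i1  | no-port MEM/MEM
2. ld.MEM mul.MUL @i2&i3  | pair
3. add.ALU @i4  | RAW r5
4. mulh.MUL xor.ALU @i5&i6  | pair
5. st.MEM mulh.MUL @i7&i8  | pair
6. and.ALU @i9  | RAW r5
7. and.ALU @i10  | tail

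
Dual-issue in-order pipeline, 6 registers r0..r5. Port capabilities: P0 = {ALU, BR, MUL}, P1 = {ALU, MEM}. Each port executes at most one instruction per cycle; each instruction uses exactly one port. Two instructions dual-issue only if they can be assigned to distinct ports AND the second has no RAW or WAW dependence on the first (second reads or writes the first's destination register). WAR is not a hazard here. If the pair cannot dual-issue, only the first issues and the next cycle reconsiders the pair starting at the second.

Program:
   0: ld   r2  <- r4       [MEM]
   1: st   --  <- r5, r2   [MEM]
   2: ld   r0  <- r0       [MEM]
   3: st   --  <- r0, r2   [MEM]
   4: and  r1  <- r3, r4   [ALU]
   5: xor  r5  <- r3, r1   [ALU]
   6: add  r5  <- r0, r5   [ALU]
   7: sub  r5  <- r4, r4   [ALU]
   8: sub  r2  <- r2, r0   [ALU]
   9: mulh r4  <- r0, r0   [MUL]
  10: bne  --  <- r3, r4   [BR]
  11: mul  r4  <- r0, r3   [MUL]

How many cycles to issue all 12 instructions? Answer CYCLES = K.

CYCLES = 10

#0 head=0: ld.MEM i0 no-port MEM/MEM
#1 head=1: st.MEM i1 no-port MEM/MEM
#2 head=2: ld.MEM i2 no-port MEM/MEM
#3 head=3: st.MEM and.ALU i3/i4 2-wide
#4 head=5: xor.ALU i5 RAW+WAW r5
#5 head=6: add.ALU i6 WAW r5
#6 head=7: sub.ALU sub.ALU i7/i8 2-wide
#7 head=9: mulh.MUL i9 no-port MUL/BR
#8 head=10: bne.BR i10 no-port BR/MUL
#9 head=11: mul.MUL i11 tail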